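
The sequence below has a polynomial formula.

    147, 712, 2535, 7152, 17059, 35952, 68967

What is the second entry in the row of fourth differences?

Δ: 565, 1823, 4617, 9907, 18893, 33015
Δ²: 1258, 2794, 5290, 8986, 14122
Δ³: 1536, 2496, 3696, 5136
Δ⁴: 960, 1200, 1440
Δ⁵: 240, 240

1200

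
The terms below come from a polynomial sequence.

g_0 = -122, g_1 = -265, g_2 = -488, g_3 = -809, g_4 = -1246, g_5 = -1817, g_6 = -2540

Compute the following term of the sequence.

First differences: -143 , -223 , -321 , -437 , -571 , -723
Second differences: -80 , -98 , -116 , -134 , -152
Third differences: -18 , -18 , -18 , -18
Constant third difference = -18, so extend:
-152 − 18 = -170;  -723 − 170 = -893;  -2540 − 893 = -3433

-3433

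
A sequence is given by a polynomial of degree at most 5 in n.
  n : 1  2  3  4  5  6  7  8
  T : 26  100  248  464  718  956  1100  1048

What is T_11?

-1664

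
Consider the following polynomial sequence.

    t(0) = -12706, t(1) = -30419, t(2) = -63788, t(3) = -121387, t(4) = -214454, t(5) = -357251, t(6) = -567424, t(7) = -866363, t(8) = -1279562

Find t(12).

-17713, -33369, -57599, -93067, -142797, -210173, -298939, -413199
-15656, -24230, -35468, -49730, -67376, -88766, -114260
-8574, -11238, -14262, -17646, -21390, -25494
-2664, -3024, -3384, -3744, -4104
-360, -360, -360, -360
The fifth differences are constant (-360).
-4104 − 360 = -4464;  -25494 − 4464 = -29958;  -114260 − 29958 = -144218;  -413199 − 144218 = -557417;  -1279562 − 557417 = -1836979
-4464 − 360 = -4824;  -29958 − 4824 = -34782;  -144218 − 34782 = -179000;  -557417 − 179000 = -736417;  -1836979 − 736417 = -2573396
-4824 − 360 = -5184;  -34782 − 5184 = -39966;  -179000 − 39966 = -218966;  -736417 − 218966 = -955383;  -2573396 − 955383 = -3528779
-5184 − 360 = -5544;  -39966 − 5544 = -45510;  -218966 − 45510 = -264476;  -955383 − 264476 = -1219859;  -3528779 − 1219859 = -4748638

-4748638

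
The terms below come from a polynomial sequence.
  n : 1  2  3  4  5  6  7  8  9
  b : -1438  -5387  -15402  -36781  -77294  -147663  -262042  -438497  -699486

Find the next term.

-1072339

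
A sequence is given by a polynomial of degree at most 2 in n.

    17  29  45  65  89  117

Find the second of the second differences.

4

First differences: 12, 16, 20, 24, 28
Second differences: 4, 4, 4, 4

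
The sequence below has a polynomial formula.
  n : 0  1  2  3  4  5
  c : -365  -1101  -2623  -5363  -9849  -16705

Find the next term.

Δ: -736 , -1522 , -2740 , -4486 , -6856
Δ²: -786 , -1218 , -1746 , -2370
Δ³: -432 , -528 , -624
Δ⁴: -96 , -96
Fourth differences constant at -96.
-624 − 96 = -720;  -2370 − 720 = -3090;  -6856 − 3090 = -9946;  -16705 − 9946 = -26651

-26651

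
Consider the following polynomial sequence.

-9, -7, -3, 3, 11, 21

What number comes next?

33

2, 4, 6, 8, 10
2, 2, 2, 2
The second differences are constant (2).
10 + 2 = 12;  21 + 12 = 33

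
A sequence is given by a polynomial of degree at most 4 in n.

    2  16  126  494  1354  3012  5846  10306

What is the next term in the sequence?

First differences: 14  110  368  860  1658  2834  4460
Second differences: 96  258  492  798  1176  1626
Third differences: 162  234  306  378  450
Fourth differences: 72  72  72  72
The fourth differences are constant (72).
450 + 72 = 522;  1626 + 522 = 2148;  4460 + 2148 = 6608;  10306 + 6608 = 16914

16914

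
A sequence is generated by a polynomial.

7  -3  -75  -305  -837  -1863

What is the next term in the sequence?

-3623

Δ: -10 , -72 , -230 , -532 , -1026
Δ²: -62 , -158 , -302 , -494
Δ³: -96 , -144 , -192
Δ⁴: -48 , -48
Constant fourth difference = -48, so extend:
-192 − 48 = -240;  -494 − 240 = -734;  -1026 − 734 = -1760;  -1863 − 1760 = -3623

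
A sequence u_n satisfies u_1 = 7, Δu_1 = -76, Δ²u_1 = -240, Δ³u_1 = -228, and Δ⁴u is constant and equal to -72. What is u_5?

-2721

Build the table forward from the leading diagonal:
Δ⁴: -72, -72, -72, -72, -72
Δ³: -228, -300, -372, -444, -516
Δ²: -240, -468, -768, -1140, -1584
Δ: -76, -316, -784, -1552, -2692
u: 7, -69, -385, -1169, -2721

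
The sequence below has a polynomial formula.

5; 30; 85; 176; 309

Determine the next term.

490

Δ: 25  55  91  133
Δ²: 30  36  42
Δ³: 6  6
The third differences are constant (6).
42 + 6 = 48;  133 + 48 = 181;  309 + 181 = 490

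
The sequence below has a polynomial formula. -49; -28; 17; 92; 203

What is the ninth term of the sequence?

1127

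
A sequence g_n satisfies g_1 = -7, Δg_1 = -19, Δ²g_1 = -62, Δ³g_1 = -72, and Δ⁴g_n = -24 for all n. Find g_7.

-2851

Build the table forward from the leading diagonal:
Δ⁴: -24  -24  -24  -24  -24  -24  -24
Δ³: -72  -96  -120  -144  -168  -192  -216
Δ²: -62  -134  -230  -350  -494  -662  -854
Δ: -19  -81  -215  -445  -795  -1289  -1951
g: -7  -26  -107  -322  -767  -1562  -2851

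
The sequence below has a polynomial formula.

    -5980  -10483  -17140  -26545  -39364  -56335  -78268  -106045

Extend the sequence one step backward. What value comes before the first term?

Δ: -4503  -6657  -9405  -12819  -16971  -21933  -27777
Δ²: -2154  -2748  -3414  -4152  -4962  -5844
Δ³: -594  -666  -738  -810  -882
Δ⁴: -72  -72  -72  -72
The fourth differences are constant at -72.
Work back: -594 + 72 = -522;  -2154 + 522 = -1632;  -4503 + 1632 = -2871;  -5980 + 2871 = -3109

-3109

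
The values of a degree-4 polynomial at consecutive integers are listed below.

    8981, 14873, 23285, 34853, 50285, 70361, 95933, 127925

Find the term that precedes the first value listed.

5045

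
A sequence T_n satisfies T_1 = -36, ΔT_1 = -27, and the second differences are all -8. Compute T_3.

-98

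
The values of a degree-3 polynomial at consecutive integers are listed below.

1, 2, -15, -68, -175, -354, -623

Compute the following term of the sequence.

Δ: 1, -17, -53, -107, -179, -269
Δ²: -18, -36, -54, -72, -90
Δ³: -18, -18, -18, -18
The third differences are constant (-18).
-90 − 18 = -108;  -269 − 108 = -377;  -623 − 377 = -1000

-1000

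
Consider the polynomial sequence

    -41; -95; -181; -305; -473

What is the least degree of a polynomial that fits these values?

3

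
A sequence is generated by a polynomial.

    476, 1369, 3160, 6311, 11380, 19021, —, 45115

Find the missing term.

Using the first 6 terms:
Δ: 893  1791  3151  5069  7641
Δ²: 898  1360  1918  2572
Δ³: 462  558  654
Δ⁴: 96  96
Constant fourth difference = 96.
Extend forward: 654 + 96 = 750;  2572 + 750 = 3322;  7641 + 3322 = 10963;  19021 + 10963 = 29984

29984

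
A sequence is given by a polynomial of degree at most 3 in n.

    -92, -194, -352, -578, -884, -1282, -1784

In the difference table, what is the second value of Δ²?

Δ: -102, -158, -226, -306, -398, -502
Δ²: -56, -68, -80, -92, -104
Δ³: -12, -12, -12, -12

-68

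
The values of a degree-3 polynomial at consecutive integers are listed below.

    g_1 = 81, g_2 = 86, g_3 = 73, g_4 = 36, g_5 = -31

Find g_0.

D1: 5  -13  -37  -67
D2: -18  -24  -30
D3: -6  -6
The third differences are constant at -6.
Work back: -18 + 6 = -12;  5 + 12 = 17;  81 − 17 = 64

64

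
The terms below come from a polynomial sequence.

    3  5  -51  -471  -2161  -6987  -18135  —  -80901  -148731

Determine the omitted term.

Using the first 7 terms:
2, -56, -420, -1690, -4826, -11148
-58, -364, -1270, -3136, -6322
-306, -906, -1866, -3186
-600, -960, -1320
-360, -360
Constant fifth difference = -360.
Extend forward: -1320 − 360 = -1680;  -3186 − 1680 = -4866;  -6322 − 4866 = -11188;  -11148 − 11188 = -22336;  -18135 − 22336 = -40471

-40471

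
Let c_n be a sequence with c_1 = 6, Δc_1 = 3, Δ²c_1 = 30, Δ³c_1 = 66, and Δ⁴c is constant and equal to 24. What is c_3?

42

Build the table forward from the leading diagonal:
Δ⁴: 24, 24, 24
Δ³: 66, 90, 114
Δ²: 30, 96, 186
Δ: 3, 33, 129
c: 6, 9, 42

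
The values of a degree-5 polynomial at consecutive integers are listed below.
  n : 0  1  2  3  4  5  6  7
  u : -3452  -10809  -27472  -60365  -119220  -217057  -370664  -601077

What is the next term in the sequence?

-934060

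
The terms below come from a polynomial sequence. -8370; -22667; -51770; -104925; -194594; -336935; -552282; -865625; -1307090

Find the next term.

First differences: -14297, -29103, -53155, -89669, -142341, -215347, -313343, -441465
Second differences: -14806, -24052, -36514, -52672, -73006, -97996, -128122
Third differences: -9246, -12462, -16158, -20334, -24990, -30126
Fourth differences: -3216, -3696, -4176, -4656, -5136
Fifth differences: -480, -480, -480, -480
Constant fifth difference = -480, so extend:
-5136 − 480 = -5616;  -30126 − 5616 = -35742;  -128122 − 35742 = -163864;  -441465 − 163864 = -605329;  -1307090 − 605329 = -1912419

-1912419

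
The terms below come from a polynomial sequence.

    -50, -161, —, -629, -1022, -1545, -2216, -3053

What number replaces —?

Using the last 5 terms:
D1: -393, -523, -671, -837
D2: -130, -148, -166
D3: -18, -18
Constant third difference = -18.
Extend backward: -130 + 18 = -112;  -393 + 112 = -281;  -629 + 281 = -348

-348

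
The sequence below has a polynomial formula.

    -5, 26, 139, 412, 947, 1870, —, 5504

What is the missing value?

Using the first 6 terms:
D1: 31  113  273  535  923
D2: 82  160  262  388
D3: 78  102  126
D4: 24  24
Constant fourth difference = 24.
Extend forward: 126 + 24 = 150;  388 + 150 = 538;  923 + 538 = 1461;  1870 + 1461 = 3331

3331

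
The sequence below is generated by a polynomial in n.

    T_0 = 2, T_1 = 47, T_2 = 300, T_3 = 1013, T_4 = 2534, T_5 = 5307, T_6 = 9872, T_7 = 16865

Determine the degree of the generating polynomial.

4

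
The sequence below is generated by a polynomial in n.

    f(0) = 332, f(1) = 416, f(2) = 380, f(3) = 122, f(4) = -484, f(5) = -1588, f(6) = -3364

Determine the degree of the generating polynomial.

D1: 84, -36, -258, -606, -1104, -1776
D2: -120, -222, -348, -498, -672
D3: -102, -126, -150, -174
D4: -24, -24, -24
The fourth differences are constant, so the polynomial has degree 4.

4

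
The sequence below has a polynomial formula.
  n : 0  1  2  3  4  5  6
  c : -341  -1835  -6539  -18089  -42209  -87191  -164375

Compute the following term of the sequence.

-288629

Δ: -1494, -4704, -11550, -24120, -44982, -77184
Δ²: -3210, -6846, -12570, -20862, -32202
Δ³: -3636, -5724, -8292, -11340
Δ⁴: -2088, -2568, -3048
Δ⁵: -480, -480
The fifth differences are constant (-480).
-3048 − 480 = -3528;  -11340 − 3528 = -14868;  -32202 − 14868 = -47070;  -77184 − 47070 = -124254;  -164375 − 124254 = -288629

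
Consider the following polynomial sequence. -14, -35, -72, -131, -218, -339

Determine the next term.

-500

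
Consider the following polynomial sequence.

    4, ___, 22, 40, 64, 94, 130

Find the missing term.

10

Using the last 5 terms:
Δ: 18, 24, 30, 36
Δ²: 6, 6, 6
Constant second difference = 6.
Extend backward: 18 − 6 = 12;  22 − 12 = 10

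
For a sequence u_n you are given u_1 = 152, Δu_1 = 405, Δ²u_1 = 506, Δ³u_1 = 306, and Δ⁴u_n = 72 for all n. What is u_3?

1468

Build the table forward from the leading diagonal:
D4: 72, 72, 72
D3: 306, 378, 450
D2: 506, 812, 1190
D1: 405, 911, 1723
u: 152, 557, 1468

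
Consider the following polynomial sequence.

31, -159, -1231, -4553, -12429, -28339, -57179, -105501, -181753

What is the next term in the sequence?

-296519

D1: -190, -1072, -3322, -7876, -15910, -28840, -48322, -76252
D2: -882, -2250, -4554, -8034, -12930, -19482, -27930
D3: -1368, -2304, -3480, -4896, -6552, -8448
D4: -936, -1176, -1416, -1656, -1896
D5: -240, -240, -240, -240
Constant fifth difference = -240, so extend:
-1896 − 240 = -2136;  -8448 − 2136 = -10584;  -27930 − 10584 = -38514;  -76252 − 38514 = -114766;  -181753 − 114766 = -296519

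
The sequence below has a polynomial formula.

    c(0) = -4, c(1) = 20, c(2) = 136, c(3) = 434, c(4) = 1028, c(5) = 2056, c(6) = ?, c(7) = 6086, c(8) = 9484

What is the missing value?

3680

Using the first 6 terms:
D1: 24, 116, 298, 594, 1028
D2: 92, 182, 296, 434
D3: 90, 114, 138
D4: 24, 24
Constant fourth difference = 24.
Extend forward: 138 + 24 = 162;  434 + 162 = 596;  1028 + 596 = 1624;  2056 + 1624 = 3680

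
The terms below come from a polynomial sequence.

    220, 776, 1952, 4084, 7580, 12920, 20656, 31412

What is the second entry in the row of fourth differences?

D1: 556, 1176, 2132, 3496, 5340, 7736, 10756
D2: 620, 956, 1364, 1844, 2396, 3020
D3: 336, 408, 480, 552, 624
D4: 72, 72, 72, 72

72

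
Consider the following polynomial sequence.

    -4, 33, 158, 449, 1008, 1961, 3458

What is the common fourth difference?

24

D1: 37, 125, 291, 559, 953, 1497
D2: 88, 166, 268, 394, 544
D3: 78, 102, 126, 150
D4: 24, 24, 24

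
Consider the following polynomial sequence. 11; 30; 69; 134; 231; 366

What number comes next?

First differences: 19 , 39 , 65 , 97 , 135
Second differences: 20 , 26 , 32 , 38
Third differences: 6 , 6 , 6
The third differences are constant (6).
38 + 6 = 44;  135 + 44 = 179;  366 + 179 = 545

545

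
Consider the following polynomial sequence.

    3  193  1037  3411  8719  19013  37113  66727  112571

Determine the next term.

First differences: 190 , 844 , 2374 , 5308 , 10294 , 18100 , 29614 , 45844
Second differences: 654 , 1530 , 2934 , 4986 , 7806 , 11514 , 16230
Third differences: 876 , 1404 , 2052 , 2820 , 3708 , 4716
Fourth differences: 528 , 648 , 768 , 888 , 1008
Fifth differences: 120 , 120 , 120 , 120
The fifth differences are constant (120).
1008 + 120 = 1128;  4716 + 1128 = 5844;  16230 + 5844 = 22074;  45844 + 22074 = 67918;  112571 + 67918 = 180489

180489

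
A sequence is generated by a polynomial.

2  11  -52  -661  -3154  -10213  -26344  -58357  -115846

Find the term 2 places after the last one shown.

-362428

Δ: 9, -63, -609, -2493, -7059, -16131, -32013, -57489
Δ²: -72, -546, -1884, -4566, -9072, -15882, -25476
Δ³: -474, -1338, -2682, -4506, -6810, -9594
Δ⁴: -864, -1344, -1824, -2304, -2784
Δ⁵: -480, -480, -480, -480
Constant fifth difference = -480, so extend:
-2784 − 480 = -3264;  -9594 − 3264 = -12858;  -25476 − 12858 = -38334;  -57489 − 38334 = -95823;  -115846 − 95823 = -211669
-3264 − 480 = -3744;  -12858 − 3744 = -16602;  -38334 − 16602 = -54936;  -95823 − 54936 = -150759;  -211669 − 150759 = -362428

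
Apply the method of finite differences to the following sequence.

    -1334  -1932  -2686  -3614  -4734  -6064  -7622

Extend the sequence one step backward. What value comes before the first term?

D1: -598  -754  -928  -1120  -1330  -1558
D2: -156  -174  -192  -210  -228
D3: -18  -18  -18  -18
The third differences are constant at -18.
Work back: -156 + 18 = -138;  -598 + 138 = -460;  -1334 + 460 = -874

-874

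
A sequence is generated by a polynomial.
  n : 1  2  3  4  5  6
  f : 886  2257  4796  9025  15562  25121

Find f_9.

80510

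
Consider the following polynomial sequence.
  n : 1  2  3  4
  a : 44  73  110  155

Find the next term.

D1: 29 , 37 , 45
D2: 8 , 8
The second differences are constant (8).
45 + 8 = 53;  155 + 53 = 208

208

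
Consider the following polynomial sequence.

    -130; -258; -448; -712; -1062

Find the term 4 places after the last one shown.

-3562

Δ: -128, -190, -264, -350
Δ²: -62, -74, -86
Δ³: -12, -12
Third differences constant at -12.
-86 − 12 = -98;  -350 − 98 = -448;  -1062 − 448 = -1510
-98 − 12 = -110;  -448 − 110 = -558;  -1510 − 558 = -2068
-110 − 12 = -122;  -558 − 122 = -680;  -2068 − 680 = -2748
-122 − 12 = -134;  -680 − 134 = -814;  -2748 − 814 = -3562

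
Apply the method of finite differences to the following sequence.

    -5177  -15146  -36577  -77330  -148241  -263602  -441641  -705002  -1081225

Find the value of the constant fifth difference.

-480

D1: -9969, -21431, -40753, -70911, -115361, -178039, -263361, -376223
D2: -11462, -19322, -30158, -44450, -62678, -85322, -112862
D3: -7860, -10836, -14292, -18228, -22644, -27540
D4: -2976, -3456, -3936, -4416, -4896
D5: -480, -480, -480, -480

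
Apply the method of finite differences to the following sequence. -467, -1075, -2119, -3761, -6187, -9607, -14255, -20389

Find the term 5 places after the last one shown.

-84059

First differences: -608, -1044, -1642, -2426, -3420, -4648, -6134
Second differences: -436, -598, -784, -994, -1228, -1486
Third differences: -162, -186, -210, -234, -258
Fourth differences: -24, -24, -24, -24
Constant fourth difference = -24, so extend:
-258 − 24 = -282;  -1486 − 282 = -1768;  -6134 − 1768 = -7902;  -20389 − 7902 = -28291
-282 − 24 = -306;  -1768 − 306 = -2074;  -7902 − 2074 = -9976;  -28291 − 9976 = -38267
-306 − 24 = -330;  -2074 − 330 = -2404;  -9976 − 2404 = -12380;  -38267 − 12380 = -50647
-330 − 24 = -354;  -2404 − 354 = -2758;  -12380 − 2758 = -15138;  -50647 − 15138 = -65785
-354 − 24 = -378;  -2758 − 378 = -3136;  -15138 − 3136 = -18274;  -65785 − 18274 = -84059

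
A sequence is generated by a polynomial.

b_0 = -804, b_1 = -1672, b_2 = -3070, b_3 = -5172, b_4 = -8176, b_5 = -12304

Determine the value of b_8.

D1: -868, -1398, -2102, -3004, -4128
D2: -530, -704, -902, -1124
D3: -174, -198, -222
D4: -24, -24
The fourth differences are constant (-24).
-222 − 24 = -246;  -1124 − 246 = -1370;  -4128 − 1370 = -5498;  -12304 − 5498 = -17802
-246 − 24 = -270;  -1370 − 270 = -1640;  -5498 − 1640 = -7138;  -17802 − 7138 = -24940
-270 − 24 = -294;  -1640 − 294 = -1934;  -7138 − 1934 = -9072;  -24940 − 9072 = -34012

-34012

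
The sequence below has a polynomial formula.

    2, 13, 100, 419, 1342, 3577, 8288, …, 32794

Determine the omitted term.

Using the first 7 terms:
D1: 11, 87, 319, 923, 2235, 4711
D2: 76, 232, 604, 1312, 2476
D3: 156, 372, 708, 1164
D4: 216, 336, 456
D5: 120, 120
Constant fifth difference = 120.
Extend forward: 456 + 120 = 576;  1164 + 576 = 1740;  2476 + 1740 = 4216;  4711 + 4216 = 8927;  8288 + 8927 = 17215

17215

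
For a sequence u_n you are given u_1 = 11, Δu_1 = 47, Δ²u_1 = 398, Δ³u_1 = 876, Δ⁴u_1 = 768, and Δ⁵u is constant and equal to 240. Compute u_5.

Build the table forward from the leading diagonal:
D5: 240, 240, 240, 240, 240
D4: 768, 1008, 1248, 1488, 1728
D3: 876, 1644, 2652, 3900, 5388
D2: 398, 1274, 2918, 5570, 9470
D1: 47, 445, 1719, 4637, 10207
u: 11, 58, 503, 2222, 6859

6859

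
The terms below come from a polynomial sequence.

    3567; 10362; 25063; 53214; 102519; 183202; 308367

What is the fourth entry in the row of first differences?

49305

D1: 6795, 14701, 28151, 49305, 80683, 125165
D2: 7906, 13450, 21154, 31378, 44482
D3: 5544, 7704, 10224, 13104
D4: 2160, 2520, 2880
D5: 360, 360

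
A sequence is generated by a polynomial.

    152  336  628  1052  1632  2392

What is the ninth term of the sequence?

Δ: 184, 292, 424, 580, 760
Δ²: 108, 132, 156, 180
Δ³: 24, 24, 24
Third differences constant at 24.
180 + 24 = 204;  760 + 204 = 964;  2392 + 964 = 3356
204 + 24 = 228;  964 + 228 = 1192;  3356 + 1192 = 4548
228 + 24 = 252;  1192 + 252 = 1444;  4548 + 1444 = 5992

5992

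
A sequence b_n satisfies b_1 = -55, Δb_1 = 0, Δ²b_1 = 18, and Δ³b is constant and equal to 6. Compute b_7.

Build the table forward from the leading diagonal:
Third differences: 6  6  6  6  6  6  6
Second differences: 18  24  30  36  42  48  54
First differences: 0  18  42  72  108  150  198
b: -55  -55  -37  5  77  185  335

335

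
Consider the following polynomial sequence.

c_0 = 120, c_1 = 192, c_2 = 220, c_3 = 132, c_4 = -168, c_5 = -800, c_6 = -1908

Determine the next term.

-3660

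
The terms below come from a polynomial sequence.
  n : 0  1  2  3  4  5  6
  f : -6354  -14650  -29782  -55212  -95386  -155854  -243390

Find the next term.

D1: -8296, -15132, -25430, -40174, -60468, -87536
D2: -6836, -10298, -14744, -20294, -27068
D3: -3462, -4446, -5550, -6774
D4: -984, -1104, -1224
D5: -120, -120
The fifth differences are constant (-120).
-1224 − 120 = -1344;  -6774 − 1344 = -8118;  -27068 − 8118 = -35186;  -87536 − 35186 = -122722;  -243390 − 122722 = -366112

-366112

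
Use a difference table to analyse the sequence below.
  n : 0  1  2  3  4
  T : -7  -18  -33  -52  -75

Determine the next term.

-102

Δ: -11, -15, -19, -23
Δ²: -4, -4, -4
Constant second difference = -4, so extend:
-23 − 4 = -27;  -75 − 27 = -102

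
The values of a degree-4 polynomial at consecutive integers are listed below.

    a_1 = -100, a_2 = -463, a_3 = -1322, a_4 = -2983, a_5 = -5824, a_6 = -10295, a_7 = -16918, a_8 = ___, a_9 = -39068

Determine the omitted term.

-26287

Using the first 7 terms:
Δ: -363, -859, -1661, -2841, -4471, -6623
Δ²: -496, -802, -1180, -1630, -2152
Δ³: -306, -378, -450, -522
Δ⁴: -72, -72, -72
Constant fourth difference = -72.
Extend forward: -522 − 72 = -594;  -2152 − 594 = -2746;  -6623 − 2746 = -9369;  -16918 − 9369 = -26287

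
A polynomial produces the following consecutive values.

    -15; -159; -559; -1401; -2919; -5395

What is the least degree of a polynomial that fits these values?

-144, -400, -842, -1518, -2476
-256, -442, -676, -958
-186, -234, -282
-48, -48
The fourth differences are constant, so the polynomial has degree 4.

4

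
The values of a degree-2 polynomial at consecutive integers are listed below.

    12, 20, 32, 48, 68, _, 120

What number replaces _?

92

Using the first 5 terms:
D1: 8  12  16  20
D2: 4  4  4
Constant second difference = 4.
Extend forward: 20 + 4 = 24;  68 + 24 = 92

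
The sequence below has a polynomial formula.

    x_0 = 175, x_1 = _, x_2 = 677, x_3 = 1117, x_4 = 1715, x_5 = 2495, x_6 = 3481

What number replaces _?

371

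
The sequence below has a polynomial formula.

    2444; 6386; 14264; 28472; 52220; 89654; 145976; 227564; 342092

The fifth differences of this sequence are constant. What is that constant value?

120

Δ: 3942, 7878, 14208, 23748, 37434, 56322, 81588, 114528
Δ²: 3936, 6330, 9540, 13686, 18888, 25266, 32940
Δ³: 2394, 3210, 4146, 5202, 6378, 7674
Δ⁴: 816, 936, 1056, 1176, 1296
Δ⁵: 120, 120, 120, 120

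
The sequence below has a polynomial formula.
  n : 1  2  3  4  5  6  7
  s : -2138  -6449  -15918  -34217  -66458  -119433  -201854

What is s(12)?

-1525209

-4311, -9469, -18299, -32241, -52975, -82421
-5158, -8830, -13942, -20734, -29446
-3672, -5112, -6792, -8712
-1440, -1680, -1920
-240, -240
Constant fifth difference = -240, so extend:
-1920 − 240 = -2160;  -8712 − 2160 = -10872;  -29446 − 10872 = -40318;  -82421 − 40318 = -122739;  -201854 − 122739 = -324593
-2160 − 240 = -2400;  -10872 − 2400 = -13272;  -40318 − 13272 = -53590;  -122739 − 53590 = -176329;  -324593 − 176329 = -500922
-2400 − 240 = -2640;  -13272 − 2640 = -15912;  -53590 − 15912 = -69502;  -176329 − 69502 = -245831;  -500922 − 245831 = -746753
-2640 − 240 = -2880;  -15912 − 2880 = -18792;  -69502 − 18792 = -88294;  -245831 − 88294 = -334125;  -746753 − 334125 = -1080878
-2880 − 240 = -3120;  -18792 − 3120 = -21912;  -88294 − 21912 = -110206;  -334125 − 110206 = -444331;  -1080878 − 444331 = -1525209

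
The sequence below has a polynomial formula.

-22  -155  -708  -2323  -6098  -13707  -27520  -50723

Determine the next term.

-87438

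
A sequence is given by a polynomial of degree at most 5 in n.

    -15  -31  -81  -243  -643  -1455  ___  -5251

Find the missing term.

-2901

Using the first 6 terms:
Δ: -16  -50  -162  -400  -812
Δ²: -34  -112  -238  -412
Δ³: -78  -126  -174
Δ⁴: -48  -48
Constant fourth difference = -48.
Extend forward: -174 − 48 = -222;  -412 − 222 = -634;  -812 − 634 = -1446;  -1455 − 1446 = -2901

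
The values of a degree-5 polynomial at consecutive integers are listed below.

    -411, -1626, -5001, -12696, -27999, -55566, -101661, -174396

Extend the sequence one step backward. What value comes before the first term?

Δ: -1215  -3375  -7695  -15303  -27567  -46095  -72735
Δ²: -2160  -4320  -7608  -12264  -18528  -26640
Δ³: -2160  -3288  -4656  -6264  -8112
Δ⁴: -1128  -1368  -1608  -1848
Δ⁵: -240  -240  -240
The fifth differences are constant at -240.
Work back: -1128 + 240 = -888;  -2160 + 888 = -1272;  -2160 + 1272 = -888;  -1215 + 888 = -327;  -411 + 327 = -84

-84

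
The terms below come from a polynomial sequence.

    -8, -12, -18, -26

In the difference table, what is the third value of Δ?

D1: -4, -6, -8
D2: -2, -2

-8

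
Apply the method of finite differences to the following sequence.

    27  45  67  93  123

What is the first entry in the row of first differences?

18

D1: 18, 22, 26, 30
D2: 4, 4, 4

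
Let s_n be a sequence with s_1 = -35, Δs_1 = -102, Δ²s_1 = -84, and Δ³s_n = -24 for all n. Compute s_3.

Build the table forward from the leading diagonal:
Third differences: -24, -24, -24
Second differences: -84, -108, -132
First differences: -102, -186, -294
s: -35, -137, -323

-323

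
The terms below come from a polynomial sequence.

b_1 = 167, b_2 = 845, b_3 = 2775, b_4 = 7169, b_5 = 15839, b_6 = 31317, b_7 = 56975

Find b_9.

157239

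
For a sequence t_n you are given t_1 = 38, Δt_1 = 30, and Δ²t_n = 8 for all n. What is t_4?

152

Build the table forward from the leading diagonal:
Δ²: 8  8  8  8
Δ: 30  38  46  54
t: 38  68  106  152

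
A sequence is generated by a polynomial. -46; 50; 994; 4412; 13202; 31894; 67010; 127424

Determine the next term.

First differences: 96, 944, 3418, 8790, 18692, 35116, 60414
Second differences: 848, 2474, 5372, 9902, 16424, 25298
Third differences: 1626, 2898, 4530, 6522, 8874
Fourth differences: 1272, 1632, 1992, 2352
Fifth differences: 360, 360, 360
Fifth differences constant at 360.
2352 + 360 = 2712;  8874 + 2712 = 11586;  25298 + 11586 = 36884;  60414 + 36884 = 97298;  127424 + 97298 = 224722

224722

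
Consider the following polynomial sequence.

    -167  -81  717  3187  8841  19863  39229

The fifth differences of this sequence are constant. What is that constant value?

120

First differences: 86, 798, 2470, 5654, 11022, 19366
Second differences: 712, 1672, 3184, 5368, 8344
Third differences: 960, 1512, 2184, 2976
Fourth differences: 552, 672, 792
Fifth differences: 120, 120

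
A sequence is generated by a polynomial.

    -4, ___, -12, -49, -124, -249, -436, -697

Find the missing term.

-1

Using the last 6 terms:
D1: -37  -75  -125  -187  -261
D2: -38  -50  -62  -74
D3: -12  -12  -12
Constant third difference = -12.
Extend backward: -38 + 12 = -26;  -37 + 26 = -11;  -12 + 11 = -1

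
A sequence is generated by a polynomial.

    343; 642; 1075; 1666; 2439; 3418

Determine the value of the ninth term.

D1: 299 , 433 , 591 , 773 , 979
D2: 134 , 158 , 182 , 206
D3: 24 , 24 , 24
Constant third difference = 24, so extend:
206 + 24 = 230;  979 + 230 = 1209;  3418 + 1209 = 4627
230 + 24 = 254;  1209 + 254 = 1463;  4627 + 1463 = 6090
254 + 24 = 278;  1463 + 278 = 1741;  6090 + 1741 = 7831

7831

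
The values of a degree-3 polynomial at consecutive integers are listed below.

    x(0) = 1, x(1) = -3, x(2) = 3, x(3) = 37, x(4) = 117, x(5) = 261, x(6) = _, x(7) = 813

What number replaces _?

487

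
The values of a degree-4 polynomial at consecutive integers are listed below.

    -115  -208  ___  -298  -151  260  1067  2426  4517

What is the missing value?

-289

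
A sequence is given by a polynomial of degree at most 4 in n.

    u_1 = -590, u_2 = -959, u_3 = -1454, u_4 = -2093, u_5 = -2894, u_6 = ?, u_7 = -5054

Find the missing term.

-3875

Using the first 5 terms:
Δ: -369  -495  -639  -801
Δ²: -126  -144  -162
Δ³: -18  -18
Constant third difference = -18.
Extend forward: -162 − 18 = -180;  -801 − 180 = -981;  -2894 − 981 = -3875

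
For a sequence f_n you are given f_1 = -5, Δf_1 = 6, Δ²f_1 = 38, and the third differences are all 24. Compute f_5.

343

Build the table forward from the leading diagonal:
Δ³: 24, 24, 24, 24, 24
Δ²: 38, 62, 86, 110, 134
Δ: 6, 44, 106, 192, 302
f: -5, 1, 45, 151, 343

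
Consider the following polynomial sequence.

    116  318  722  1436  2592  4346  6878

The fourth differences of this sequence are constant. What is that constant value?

D1: 202, 404, 714, 1156, 1754, 2532
D2: 202, 310, 442, 598, 778
D3: 108, 132, 156, 180
D4: 24, 24, 24

24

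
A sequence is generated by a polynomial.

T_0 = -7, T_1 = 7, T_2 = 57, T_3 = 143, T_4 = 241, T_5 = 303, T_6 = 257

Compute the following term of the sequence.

Δ: 14 , 50 , 86 , 98 , 62 , -46
Δ²: 36 , 36 , 12 , -36 , -108
Δ³: 0 , -24 , -48 , -72
Δ⁴: -24 , -24 , -24
Constant fourth difference = -24, so extend:
-72 − 24 = -96;  -108 − 96 = -204;  -46 − 204 = -250;  257 − 250 = 7

7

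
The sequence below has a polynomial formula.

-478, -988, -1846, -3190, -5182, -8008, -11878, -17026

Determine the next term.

-23710

D1: -510, -858, -1344, -1992, -2826, -3870, -5148
D2: -348, -486, -648, -834, -1044, -1278
D3: -138, -162, -186, -210, -234
D4: -24, -24, -24, -24
Fourth differences constant at -24.
-234 − 24 = -258;  -1278 − 258 = -1536;  -5148 − 1536 = -6684;  -17026 − 6684 = -23710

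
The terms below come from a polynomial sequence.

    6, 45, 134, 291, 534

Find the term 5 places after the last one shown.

First differences: 39, 89, 157, 243
Second differences: 50, 68, 86
Third differences: 18, 18
Constant third difference = 18, so extend:
86 + 18 = 104;  243 + 104 = 347;  534 + 347 = 881
104 + 18 = 122;  347 + 122 = 469;  881 + 469 = 1350
122 + 18 = 140;  469 + 140 = 609;  1350 + 609 = 1959
140 + 18 = 158;  609 + 158 = 767;  1959 + 767 = 2726
158 + 18 = 176;  767 + 176 = 943;  2726 + 943 = 3669

3669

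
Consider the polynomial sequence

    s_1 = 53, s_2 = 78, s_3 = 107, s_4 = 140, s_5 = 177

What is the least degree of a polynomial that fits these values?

First differences: 25, 29, 33, 37
Second differences: 4, 4, 4
The second differences are constant, so the polynomial has degree 2.

2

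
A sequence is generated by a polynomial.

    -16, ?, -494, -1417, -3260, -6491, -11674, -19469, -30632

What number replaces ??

Using the last 7 terms:
Δ: -923  -1843  -3231  -5183  -7795  -11163
Δ²: -920  -1388  -1952  -2612  -3368
Δ³: -468  -564  -660  -756
Δ⁴: -96  -96  -96
Constant fourth difference = -96.
Extend backward: -468 + 96 = -372;  -920 + 372 = -548;  -923 + 548 = -375;  -494 + 375 = -119

-119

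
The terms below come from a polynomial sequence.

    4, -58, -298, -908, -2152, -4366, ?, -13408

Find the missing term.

-7958

Using the first 6 terms:
D1: -62  -240  -610  -1244  -2214
D2: -178  -370  -634  -970
D3: -192  -264  -336
D4: -72  -72
Constant fourth difference = -72.
Extend forward: -336 − 72 = -408;  -970 − 408 = -1378;  -2214 − 1378 = -3592;  -4366 − 3592 = -7958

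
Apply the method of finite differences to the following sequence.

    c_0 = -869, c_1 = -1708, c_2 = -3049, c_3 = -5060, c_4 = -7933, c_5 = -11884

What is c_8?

-839, -1341, -2011, -2873, -3951
-502, -670, -862, -1078
-168, -192, -216
-24, -24
The fourth differences are constant (-24).
-216 − 24 = -240;  -1078 − 240 = -1318;  -3951 − 1318 = -5269;  -11884 − 5269 = -17153
-240 − 24 = -264;  -1318 − 264 = -1582;  -5269 − 1582 = -6851;  -17153 − 6851 = -24004
-264 − 24 = -288;  -1582 − 288 = -1870;  -6851 − 1870 = -8721;  -24004 − 8721 = -32725

-32725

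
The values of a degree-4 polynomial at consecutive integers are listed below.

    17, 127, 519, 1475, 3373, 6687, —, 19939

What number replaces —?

11987

Using the first 6 terms:
110  392  956  1898  3314
282  564  942  1416
282  378  474
96  96
Constant fourth difference = 96.
Extend forward: 474 + 96 = 570;  1416 + 570 = 1986;  3314 + 1986 = 5300;  6687 + 5300 = 11987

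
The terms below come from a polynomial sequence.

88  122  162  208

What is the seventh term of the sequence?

34  40  46
6  6
The second differences are constant (6).
46 + 6 = 52;  208 + 52 = 260
52 + 6 = 58;  260 + 58 = 318
58 + 6 = 64;  318 + 64 = 382

382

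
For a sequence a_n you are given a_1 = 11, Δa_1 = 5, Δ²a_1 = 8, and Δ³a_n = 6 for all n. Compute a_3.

29

Build the table forward from the leading diagonal:
D3: 6  6  6
D2: 8  14  20
D1: 5  13  27
a: 11  16  29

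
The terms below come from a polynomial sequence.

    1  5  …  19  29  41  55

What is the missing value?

11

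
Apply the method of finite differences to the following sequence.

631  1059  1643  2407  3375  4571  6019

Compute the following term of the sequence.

7743

Δ: 428 , 584 , 764 , 968 , 1196 , 1448
Δ²: 156 , 180 , 204 , 228 , 252
Δ³: 24 , 24 , 24 , 24
Constant third difference = 24, so extend:
252 + 24 = 276;  1448 + 276 = 1724;  6019 + 1724 = 7743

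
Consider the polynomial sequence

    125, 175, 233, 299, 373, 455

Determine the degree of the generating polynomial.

2

Δ: 50, 58, 66, 74, 82
Δ²: 8, 8, 8, 8
The second differences are constant, so the polynomial has degree 2.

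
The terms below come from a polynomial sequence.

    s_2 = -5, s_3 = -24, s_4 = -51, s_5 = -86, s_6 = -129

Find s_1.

6

-19, -27, -35, -43
-8, -8, -8
The second differences are constant at -8.
Work back: -19 + 8 = -11;  -5 + 11 = 6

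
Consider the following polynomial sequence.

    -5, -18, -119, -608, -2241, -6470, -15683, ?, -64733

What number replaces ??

-33444

Using the first 7 terms:
First differences: -13  -101  -489  -1633  -4229  -9213
Second differences: -88  -388  -1144  -2596  -4984
Third differences: -300  -756  -1452  -2388
Fourth differences: -456  -696  -936
Fifth differences: -240  -240
Constant fifth difference = -240.
Extend forward: -936 − 240 = -1176;  -2388 − 1176 = -3564;  -4984 − 3564 = -8548;  -9213 − 8548 = -17761;  -15683 − 17761 = -33444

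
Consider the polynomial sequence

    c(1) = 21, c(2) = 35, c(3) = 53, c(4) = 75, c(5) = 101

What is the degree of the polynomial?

2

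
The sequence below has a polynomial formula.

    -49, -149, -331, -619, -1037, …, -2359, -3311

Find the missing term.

-1609

Using the first 5 terms:
D1: -100, -182, -288, -418
D2: -82, -106, -130
D3: -24, -24
Constant third difference = -24.
Extend forward: -130 − 24 = -154;  -418 − 154 = -572;  -1037 − 572 = -1609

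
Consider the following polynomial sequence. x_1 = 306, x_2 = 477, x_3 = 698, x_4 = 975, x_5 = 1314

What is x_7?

D1: 171 , 221 , 277 , 339
D2: 50 , 56 , 62
D3: 6 , 6
The third differences are constant (6).
62 + 6 = 68;  339 + 68 = 407;  1314 + 407 = 1721
68 + 6 = 74;  407 + 74 = 481;  1721 + 481 = 2202

2202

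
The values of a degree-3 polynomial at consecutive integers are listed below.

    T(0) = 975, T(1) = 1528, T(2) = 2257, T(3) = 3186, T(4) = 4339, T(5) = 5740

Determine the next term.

Δ: 553 , 729 , 929 , 1153 , 1401
Δ²: 176 , 200 , 224 , 248
Δ³: 24 , 24 , 24
Constant third difference = 24, so extend:
248 + 24 = 272;  1401 + 272 = 1673;  5740 + 1673 = 7413

7413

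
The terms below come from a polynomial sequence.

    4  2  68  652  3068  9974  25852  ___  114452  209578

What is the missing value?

57488

Using the first 7 terms:
-2, 66, 584, 2416, 6906, 15878
68, 518, 1832, 4490, 8972
450, 1314, 2658, 4482
864, 1344, 1824
480, 480
Constant fifth difference = 480.
Extend forward: 1824 + 480 = 2304;  4482 + 2304 = 6786;  8972 + 6786 = 15758;  15878 + 15758 = 31636;  25852 + 31636 = 57488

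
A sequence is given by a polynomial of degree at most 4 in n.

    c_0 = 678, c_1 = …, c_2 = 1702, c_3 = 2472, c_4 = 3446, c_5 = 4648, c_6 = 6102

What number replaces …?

Using the last 5 terms:
770, 974, 1202, 1454
204, 228, 252
24, 24
Constant third difference = 24.
Extend backward: 204 − 24 = 180;  770 − 180 = 590;  1702 − 590 = 1112

1112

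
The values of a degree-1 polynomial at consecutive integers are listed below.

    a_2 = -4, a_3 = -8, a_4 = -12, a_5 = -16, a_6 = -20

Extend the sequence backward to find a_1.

0

First differences: -4  -4  -4  -4
The first differences are constant at -4.
Work back: -4 + 4 = 0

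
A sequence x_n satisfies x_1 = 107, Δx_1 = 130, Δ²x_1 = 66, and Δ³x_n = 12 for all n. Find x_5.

Build the table forward from the leading diagonal:
Δ³: 12, 12, 12, 12, 12
Δ²: 66, 78, 90, 102, 114
Δ: 130, 196, 274, 364, 466
x: 107, 237, 433, 707, 1071

1071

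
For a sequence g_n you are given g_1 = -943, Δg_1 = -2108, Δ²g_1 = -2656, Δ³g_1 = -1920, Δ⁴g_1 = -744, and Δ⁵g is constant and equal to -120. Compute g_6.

-61083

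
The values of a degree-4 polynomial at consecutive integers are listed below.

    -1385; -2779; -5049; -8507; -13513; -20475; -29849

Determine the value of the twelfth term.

Δ: -1394 , -2270 , -3458 , -5006 , -6962 , -9374
Δ²: -876 , -1188 , -1548 , -1956 , -2412
Δ³: -312 , -360 , -408 , -456
Δ⁴: -48 , -48 , -48
The fourth differences are constant (-48).
-456 − 48 = -504;  -2412 − 504 = -2916;  -9374 − 2916 = -12290;  -29849 − 12290 = -42139
-504 − 48 = -552;  -2916 − 552 = -3468;  -12290 − 3468 = -15758;  -42139 − 15758 = -57897
-552 − 48 = -600;  -3468 − 600 = -4068;  -15758 − 4068 = -19826;  -57897 − 19826 = -77723
-600 − 48 = -648;  -4068 − 648 = -4716;  -19826 − 4716 = -24542;  -77723 − 24542 = -102265
-648 − 48 = -696;  -4716 − 696 = -5412;  -24542 − 5412 = -29954;  -102265 − 29954 = -132219

-132219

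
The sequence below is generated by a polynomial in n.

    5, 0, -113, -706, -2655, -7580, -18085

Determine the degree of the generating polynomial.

5

First differences: -5, -113, -593, -1949, -4925, -10505
Second differences: -108, -480, -1356, -2976, -5580
Third differences: -372, -876, -1620, -2604
Fourth differences: -504, -744, -984
Fifth differences: -240, -240
The fifth differences are constant, so the polynomial has degree 5.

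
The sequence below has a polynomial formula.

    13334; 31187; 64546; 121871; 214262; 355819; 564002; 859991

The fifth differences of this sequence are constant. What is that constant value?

360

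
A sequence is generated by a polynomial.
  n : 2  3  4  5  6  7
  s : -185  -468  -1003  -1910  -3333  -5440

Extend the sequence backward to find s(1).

D1: -283, -535, -907, -1423, -2107
D2: -252, -372, -516, -684
D3: -120, -144, -168
D4: -24, -24
The fourth differences are constant at -24.
Work back: -120 + 24 = -96;  -252 + 96 = -156;  -283 + 156 = -127;  -185 + 127 = -58

-58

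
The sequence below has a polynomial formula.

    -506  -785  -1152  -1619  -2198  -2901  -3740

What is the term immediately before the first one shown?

D1: -279  -367  -467  -579  -703  -839
D2: -88  -100  -112  -124  -136
D3: -12  -12  -12  -12
The third differences are constant at -12.
Work back: -88 + 12 = -76;  -279 + 76 = -203;  -506 + 203 = -303

-303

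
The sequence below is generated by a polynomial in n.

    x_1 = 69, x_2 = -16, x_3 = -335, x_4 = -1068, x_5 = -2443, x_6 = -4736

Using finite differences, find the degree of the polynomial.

First differences: -85, -319, -733, -1375, -2293
Second differences: -234, -414, -642, -918
Third differences: -180, -228, -276
Fourth differences: -48, -48
The fourth differences are constant, so the polynomial has degree 4.

4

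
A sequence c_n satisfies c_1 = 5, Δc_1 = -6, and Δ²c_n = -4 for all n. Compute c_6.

Build the table forward from the leading diagonal:
Second differences: -4  -4  -4  -4  -4  -4
First differences: -6  -10  -14  -18  -22  -26
c: 5  -1  -11  -25  -43  -65

-65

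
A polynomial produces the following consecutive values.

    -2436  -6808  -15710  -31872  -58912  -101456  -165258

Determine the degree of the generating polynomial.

5

First differences: -4372, -8902, -16162, -27040, -42544, -63802
Second differences: -4530, -7260, -10878, -15504, -21258
Third differences: -2730, -3618, -4626, -5754
Fourth differences: -888, -1008, -1128
Fifth differences: -120, -120
The fifth differences are constant, so the polynomial has degree 5.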